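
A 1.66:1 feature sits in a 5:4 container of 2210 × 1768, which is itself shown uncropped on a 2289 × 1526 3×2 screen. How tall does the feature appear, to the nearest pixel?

Inside the 2210×1768 canvas the feature is width-limited at 2210.00 × 1331.33.
5:4 in 2289×1526: fills the height, so the intermediate becomes 1907.50 × 1526.00 — a scale of ×0.8631.
Applying the same ×0.8631: 1331.33 → 1149.10.

1149 px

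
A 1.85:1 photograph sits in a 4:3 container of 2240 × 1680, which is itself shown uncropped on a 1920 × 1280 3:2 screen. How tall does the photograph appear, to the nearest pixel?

923 px

First fit — 1.85:1 into 2240×1680 spans the width: 2240.00 × 1210.81.
The 4:3 canvas is height-limited in 1920×1280, giving 1706.67 × 1280.00; scale factor 0.7619.
The photograph scales with it: height 1210.81 × 0.7619 ≈ 922.52.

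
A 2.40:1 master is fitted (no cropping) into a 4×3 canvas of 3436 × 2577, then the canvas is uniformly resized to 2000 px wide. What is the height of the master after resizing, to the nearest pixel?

In the 3436×2577 frame the master fills the width: height = 3436 / 2.400 ≈ 1431.67 px.
Scaling 3436 → 2000 is ×0.5821, so the height becomes 1431.67 × 0.5821 ≈ 833.33 px.

833 px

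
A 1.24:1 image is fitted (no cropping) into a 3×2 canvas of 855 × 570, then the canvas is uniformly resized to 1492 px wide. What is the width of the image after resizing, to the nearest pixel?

Fitted into 855×570, the image spans the height; its width is 570 × 1.240 ≈ 706.80 px.
Scaling 855 → 1492 is ×1.7450, so the width becomes 706.80 × 1.7450 ≈ 1233.39 px.

1233 px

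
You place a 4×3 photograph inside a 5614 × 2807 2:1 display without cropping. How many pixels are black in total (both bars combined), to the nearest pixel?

5252833 pixels

4×3 (1.333) < 2:1 (2.000), so the photograph fills the height.
That makes the image 3742.6667 px wide (2807 × 4/3).
5614 − 3742.6667 = 1871.3333 px of bars.
That's 1871.3333 × 2807 ≈ 5252833 black pixels.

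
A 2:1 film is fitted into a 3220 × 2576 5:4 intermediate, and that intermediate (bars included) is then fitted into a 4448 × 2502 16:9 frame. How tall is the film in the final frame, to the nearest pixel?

2:1 in 3220×2576: fills the width, so the film is 3220.00 × 1610.00.
Second fit — the 5:4 canvas into 4448×2502 spans the height: 3127.50 × 2502.00 (×0.9713 from 3220×2576).
The film scales with it: height 1610.00 × 0.9713 ≈ 1563.75.

1564 px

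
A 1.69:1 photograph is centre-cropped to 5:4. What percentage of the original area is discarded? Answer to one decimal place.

26.0%

Going from 1.69:1 to 5:4 means cutting width while keeping height.
(1.250)/(1.690) ≈ 0.740 of the area survives, leaving 26.04% discarded.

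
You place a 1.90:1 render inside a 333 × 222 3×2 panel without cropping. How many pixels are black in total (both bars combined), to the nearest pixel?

15563 pixels

Since 1.900 > 1.500, the render is width-limited.
That makes the image 175.2632 px tall (333 / 1.900).
Black = 222 − 175.2632 = 46.7368 px.
Across the 333-px span: 46.7368 × 333 ≈ 15563 px.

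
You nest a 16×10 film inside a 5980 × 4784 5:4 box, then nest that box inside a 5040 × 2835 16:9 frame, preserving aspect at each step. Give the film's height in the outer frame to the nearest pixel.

2215 px

16×10 in 5980×4784: fills the width, so the film is 5980.00 × 3737.50.
Second fit — the 5:4 canvas into 5040×2835 spans the height: 3543.75 × 2835.00 (×0.5926 from 5980×4784).
Applying the same ×0.5926: 3737.50 → 2214.84.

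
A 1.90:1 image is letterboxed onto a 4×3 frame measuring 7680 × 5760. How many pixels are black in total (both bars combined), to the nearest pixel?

13193432 pixels

Since 1.900 > 1.333, the image is width-limited.
The image is 7680 / 1.900 ≈ 4042.1053 px tall.
Black = 5760 − 4042.1053 = 1717.8947 px.
Bar area = 1717.8947 × 7680 ≈ 13193432 px.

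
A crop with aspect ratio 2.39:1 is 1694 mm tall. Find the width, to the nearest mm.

4049 mm

1694 × 2.390 = 4048.66.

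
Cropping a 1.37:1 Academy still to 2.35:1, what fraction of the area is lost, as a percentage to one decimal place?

Going from 1.37:1 Academy to 2.35:1 means cutting height while keeping width.
(1.370)/(2.350) ≈ 0.583 of the area survives, leaving 41.70% discarded.

41.7%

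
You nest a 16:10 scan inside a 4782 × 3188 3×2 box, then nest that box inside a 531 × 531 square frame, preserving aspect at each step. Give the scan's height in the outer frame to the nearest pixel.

332 px

16:10 in 4782×3188: fills the width, so the scan is 4782.00 × 2988.75.
Second fit — the 3×2 canvas into 531×531 spans the width: 531.00 × 354.00 (×0.1110 from 4782×3188).
The scan scales with it: height 2988.75 × 0.1110 ≈ 331.88.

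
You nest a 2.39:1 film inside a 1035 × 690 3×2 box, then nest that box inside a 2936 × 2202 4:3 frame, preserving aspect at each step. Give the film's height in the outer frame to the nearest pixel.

Inside the 1035×690 canvas the film is width-limited at 1035.00 × 433.05.
3×2 in 2936×2202: fills the width, so the intermediate becomes 2936.00 × 1957.33 — a scale of ×2.8367.
The film scales with it: height 433.05 × 2.8367 ≈ 1228.45.

1228 px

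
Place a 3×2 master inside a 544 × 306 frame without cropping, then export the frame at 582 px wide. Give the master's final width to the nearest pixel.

491 px

In the 544×306 frame the master fills the height: width = 306 × 3/2 ≈ 459.00 px.
Scaling 544 → 582 is ×1.0699, so the width becomes 459.00 × 1.0699 ≈ 491.06 px.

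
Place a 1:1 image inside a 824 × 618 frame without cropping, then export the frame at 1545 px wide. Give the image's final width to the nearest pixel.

In the 824×618 frame the image fills the height: width = 618 × 1/1 ≈ 618.00 px.
Resizing to 1545 px wide multiplies everything by 1.8750: 618.00 → 1158.75 px.

1159 px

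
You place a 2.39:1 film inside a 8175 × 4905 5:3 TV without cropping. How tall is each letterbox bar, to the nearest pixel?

Since 2.390 > 1.667, the film is width-limited.
That makes the image 3420.50 px tall (8175 / 2.390).
4905 − 3420.50 = 1484.50 px of bars (742.25 each).

742 px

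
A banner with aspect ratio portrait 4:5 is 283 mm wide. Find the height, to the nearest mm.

283 × 5/4 = 353.75.

354 mm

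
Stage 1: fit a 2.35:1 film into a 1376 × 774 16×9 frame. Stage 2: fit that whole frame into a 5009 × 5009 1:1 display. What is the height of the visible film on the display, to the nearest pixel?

2131 px

First fit — 2.35:1 into 1376×774 spans the width: 1376.00 × 585.53.
16×9 in 5009×5009: fills the width, so the intermediate becomes 5009.00 × 2817.56 — a scale of ×3.6403.
The film scales with it: height 585.53 × 3.6403 ≈ 2131.49.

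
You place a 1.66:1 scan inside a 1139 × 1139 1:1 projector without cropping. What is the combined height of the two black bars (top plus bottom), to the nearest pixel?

453 px

Since 1.660 > 1.000, the scan is width-limited.
The scan is 1139 / 1.660 ≈ 686.14 px tall.
1139 − 686.14 = 452.86 px of bars.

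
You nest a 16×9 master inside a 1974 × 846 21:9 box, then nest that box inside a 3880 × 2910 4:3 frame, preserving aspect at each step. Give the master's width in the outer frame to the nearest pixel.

2956 px

First fit — 16×9 into 1974×846 spans the height: 1504.00 × 846.00.
21:9 in 3880×2910: fills the width, so the intermediate becomes 3880.00 × 1662.86 — a scale of ×1.9656.
The master scales with it: width 1504.00 × 1.9656 ≈ 2956.19.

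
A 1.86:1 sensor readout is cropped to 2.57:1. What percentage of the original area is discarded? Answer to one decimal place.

27.6%

Going from 1.86:1 to 2.57:1 means cutting height while keeping width.
Fraction kept = (1.860)/(2.570) ≈ 72.37%, so 27.63% is lost.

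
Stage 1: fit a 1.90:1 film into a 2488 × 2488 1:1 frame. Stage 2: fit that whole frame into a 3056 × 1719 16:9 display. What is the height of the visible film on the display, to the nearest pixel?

Inside the 2488×2488 canvas the film is width-limited at 2488.00 × 1309.47.
Second fit — the 1:1 canvas into 3056×1719 spans the height: 1719.00 × 1719.00 (×0.6909 from 2488×2488).
So the film's height is 1309.47 × 0.6909 ≈ 904.74.

905 px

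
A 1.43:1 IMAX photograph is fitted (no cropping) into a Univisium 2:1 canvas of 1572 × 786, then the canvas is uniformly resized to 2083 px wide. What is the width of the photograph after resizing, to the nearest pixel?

1489 px

At 1572×786 the photograph is height-limited, so width = 786 × 1.430 ≈ 1123.98 px.
Scaling 1572 → 2083 is ×1.3251, so the width becomes 1123.98 × 1.3251 ≈ 1489.35 px.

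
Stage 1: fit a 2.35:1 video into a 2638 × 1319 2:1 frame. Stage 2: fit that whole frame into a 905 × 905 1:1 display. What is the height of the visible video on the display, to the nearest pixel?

First fit — 2.35:1 into 2638×1319 spans the width: 2638.00 × 1122.55.
The 2:1 canvas is width-limited in 905×905, giving 905.00 × 452.50; scale factor 0.3431.
So the video's height is 1122.55 × 0.3431 ≈ 385.11.

385 px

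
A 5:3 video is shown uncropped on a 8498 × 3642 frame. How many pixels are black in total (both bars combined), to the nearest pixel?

8842776 pixels

5:3 (1.667) < 21×9 (2.333), so the video fills the height.
The video is 3642 × 5/3 ≈ 6070.0000 px wide.
8498 − 6070.0000 = 2428.0000 px of bars.
That's 2428.0000 × 3642 ≈ 8842776 black pixels.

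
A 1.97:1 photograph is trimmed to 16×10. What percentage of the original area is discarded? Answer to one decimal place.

16×10 is narrower than 1.97:1, so the crop keeps the full height and trims the width.
Fraction kept = (1.600)/(1.970) ≈ 81.22%, so 18.78% is lost.

18.8%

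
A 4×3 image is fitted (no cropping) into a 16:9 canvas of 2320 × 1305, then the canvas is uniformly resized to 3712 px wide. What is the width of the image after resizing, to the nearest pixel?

In the 2320×1305 frame the image fills the height: width = 1305 × 4/3 ≈ 1740.00 px.
Scaling 2320 → 3712 is ×1.6000, so the width becomes 1740.00 × 1.6000 ≈ 2784.00 px.

2784 px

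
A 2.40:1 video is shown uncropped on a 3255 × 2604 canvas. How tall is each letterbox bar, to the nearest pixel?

624 px

Since 2.400 > 1.250, the video is width-limited.
That makes the image 1356.25 px tall (3255 / 2.400).
Black = 2604 − 1356.25 = 1247.75 px, or 623.88 per bar.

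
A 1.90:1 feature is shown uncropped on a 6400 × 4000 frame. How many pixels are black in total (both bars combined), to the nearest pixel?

1.90:1 is wider than 16×10, so it spans the full width.
That makes the image 3368.4211 px tall (6400 / 1.900).
4000 − 3368.4211 = 631.5789 px of bars.
That's 631.5789 × 6400 ≈ 4042105 black pixels.

4042105 pixels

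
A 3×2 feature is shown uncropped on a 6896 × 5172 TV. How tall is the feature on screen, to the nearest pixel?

Since 1.500 > 1.333, the feature is width-limited.
That makes the image 4597.33 px tall (6896 × 2/3).

4597 px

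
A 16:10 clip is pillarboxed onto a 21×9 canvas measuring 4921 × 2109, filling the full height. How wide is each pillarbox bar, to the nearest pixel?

773 px

The clip is 2109 × 16/10 ≈ 3374.40 px wide.
Leftover width: 4921 − 3374.40 = 1546.60 px → 773.30 each side.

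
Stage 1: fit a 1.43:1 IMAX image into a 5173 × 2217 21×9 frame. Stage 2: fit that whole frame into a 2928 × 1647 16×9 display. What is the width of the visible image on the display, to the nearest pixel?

Inside the 5173×2217 canvas the image is height-limited at 3170.31 × 2217.00.
The 21×9 canvas is width-limited in 2928×1647, giving 2928.00 × 1254.86; scale factor 0.5660.
The image scales with it: width 3170.31 × 0.5660 ≈ 1794.45.

1794 px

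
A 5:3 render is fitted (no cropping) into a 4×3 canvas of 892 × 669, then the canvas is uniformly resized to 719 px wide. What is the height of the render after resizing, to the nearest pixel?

431 px

In the 892×669 frame the render fills the width: height = 892 × 3/5 ≈ 535.20 px.
Scaling 892 → 719 is ×0.8061, so the height becomes 535.20 × 0.8061 ≈ 431.40 px.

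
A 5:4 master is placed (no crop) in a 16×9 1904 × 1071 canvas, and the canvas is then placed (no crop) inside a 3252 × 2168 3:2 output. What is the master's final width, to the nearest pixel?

5:4 in 1904×1071: fills the height, so the master is 1338.75 × 1071.00.
Second fit — the 16×9 canvas into 3252×2168 spans the width: 3252.00 × 1829.25 (×1.7080 from 1904×1071).
So the master's width is 1338.75 × 1.7080 ≈ 2286.56.

2287 px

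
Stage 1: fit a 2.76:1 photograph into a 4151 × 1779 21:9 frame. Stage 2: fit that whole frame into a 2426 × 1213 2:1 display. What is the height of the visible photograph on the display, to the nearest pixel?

879 px

Inside the 4151×1779 canvas the photograph is width-limited at 4151.00 × 1503.99.
21:9 in 2426×1213: fills the width, so the intermediate becomes 2426.00 × 1039.71 — a scale of ×0.5844.
Applying the same ×0.5844: 1503.99 → 878.99.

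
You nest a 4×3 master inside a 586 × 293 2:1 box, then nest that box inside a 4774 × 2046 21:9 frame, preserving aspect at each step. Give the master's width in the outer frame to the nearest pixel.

Inside the 586×293 canvas the master is height-limited at 390.67 × 293.00.
The 2:1 canvas is height-limited in 4774×2046, giving 4092.00 × 2046.00; scale factor 6.9829.
Applying the same ×6.9829: 390.67 → 2728.00.

2728 px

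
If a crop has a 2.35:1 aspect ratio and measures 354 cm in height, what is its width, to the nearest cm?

At 2.35:1, 354 × 2.350 ≈ 831.90.

832 cm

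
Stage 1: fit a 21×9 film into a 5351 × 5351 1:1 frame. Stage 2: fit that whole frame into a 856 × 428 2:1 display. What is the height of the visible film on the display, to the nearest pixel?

183 px

Inside the 5351×5351 canvas the film is width-limited at 5351.00 × 2293.29.
1:1 in 856×428: fills the height, so the intermediate becomes 428.00 × 428.00 — a scale of ×0.0800.
So the film's height is 2293.29 × 0.0800 ≈ 183.43.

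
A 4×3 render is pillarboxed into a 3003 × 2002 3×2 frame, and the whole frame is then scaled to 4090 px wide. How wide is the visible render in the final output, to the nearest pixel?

3636 px

At 3003×2002 the render is height-limited, so width = 2002 × 4/3 ≈ 2669.33 px.
Scaling 3003 → 4090 is ×1.3620, so the width becomes 2669.33 × 1.3620 ≈ 3635.56 px.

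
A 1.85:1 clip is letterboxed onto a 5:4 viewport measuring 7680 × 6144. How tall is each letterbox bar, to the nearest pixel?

996 px

1.85:1 is wider than 5:4, so it spans the full width.
The clip is 7680 / 1.850 ≈ 4151.35 px tall.
Black = 6144 − 4151.35 = 1992.65 px, or 996.32 per bar.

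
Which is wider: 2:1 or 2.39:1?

2 and 2.39; 2.39 > 2.

2.39:1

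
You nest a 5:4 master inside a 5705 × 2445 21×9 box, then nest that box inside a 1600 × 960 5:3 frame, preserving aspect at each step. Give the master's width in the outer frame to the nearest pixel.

857 px

5:4 in 5705×2445: fills the height, so the master is 3056.25 × 2445.00.
Second fit — the 21×9 canvas into 1600×960 spans the width: 1600.00 × 685.71 (×0.2805 from 5705×2445).
So the master's width is 3056.25 × 0.2805 ≈ 857.14.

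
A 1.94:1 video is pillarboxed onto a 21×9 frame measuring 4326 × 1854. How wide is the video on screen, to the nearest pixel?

3597 px

Since 1.940 < 2.333, the video is height-limited.
The video is 1854 × 1.940 ≈ 3596.76 px wide.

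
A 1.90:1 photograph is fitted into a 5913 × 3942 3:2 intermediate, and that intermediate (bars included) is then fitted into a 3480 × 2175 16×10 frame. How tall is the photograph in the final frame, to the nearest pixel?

Inside the 5913×3942 canvas the photograph is width-limited at 5913.00 × 3112.11.
The 3:2 canvas is height-limited in 3480×2175, giving 3262.50 × 2175.00; scale factor 0.5518.
Applying the same ×0.5518: 3112.11 → 1717.11.

1717 px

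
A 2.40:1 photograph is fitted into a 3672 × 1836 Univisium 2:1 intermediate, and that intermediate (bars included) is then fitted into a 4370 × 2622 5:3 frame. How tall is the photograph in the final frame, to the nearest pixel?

1821 px

First fit — 2.40:1 into 3672×1836 spans the width: 3672.00 × 1530.00.
Second fit — the Univisium 2:1 canvas into 4370×2622 spans the width: 4370.00 × 2185.00 (×1.1901 from 3672×1836).
Applying the same ×1.1901: 1530.00 → 1820.83.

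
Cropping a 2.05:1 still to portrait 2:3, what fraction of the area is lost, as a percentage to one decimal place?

Going from 2.05:1 to portrait 2:3 means cutting width while keeping height.
(0.667)/(2.050) ≈ 0.325 of the area survives, leaving 67.48% discarded.

67.5%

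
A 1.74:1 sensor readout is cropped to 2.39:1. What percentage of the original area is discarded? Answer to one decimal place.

27.2%

2.39:1 is wider than 1.74:1, so the crop keeps the full width and trims the height.
Area ratio = (1.740)/(2.390) = 72.80%; the remaining 27.20% is cropped out.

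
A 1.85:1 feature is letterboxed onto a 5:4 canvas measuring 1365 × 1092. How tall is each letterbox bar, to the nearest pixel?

1.85:1 is wider than 5:4, so it spans the full width.
That makes the image 737.84 px tall (1365 / 1.850).
Black = 1092 − 737.84 = 354.16 px, or 177.08 per bar.

177 px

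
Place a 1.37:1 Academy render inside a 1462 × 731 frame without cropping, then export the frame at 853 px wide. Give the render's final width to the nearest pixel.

At 1462×731 the render is height-limited, so width = 731 × 1.370 ≈ 1001.47 px.
Scaling 1462 → 853 is ×0.5834, so the width becomes 1001.47 × 0.5834 ≈ 584.30 px.

584 px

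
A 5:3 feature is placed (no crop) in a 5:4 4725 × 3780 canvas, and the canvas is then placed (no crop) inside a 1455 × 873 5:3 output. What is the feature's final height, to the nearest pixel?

655 px

First fit — 5:3 into 4725×3780 spans the width: 4725.00 × 2835.00.
Second fit — the 5:4 canvas into 1455×873 spans the height: 1091.25 × 873.00 (×0.2310 from 4725×3780).
So the feature's height is 2835.00 × 0.2310 ≈ 654.75.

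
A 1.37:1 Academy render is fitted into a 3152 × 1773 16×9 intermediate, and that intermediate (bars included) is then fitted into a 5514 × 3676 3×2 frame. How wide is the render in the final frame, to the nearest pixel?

4249 px

First fit — 1.37:1 Academy into 3152×1773 spans the height: 2429.01 × 1773.00.
Second fit — the 16×9 canvas into 5514×3676 spans the width: 5514.00 × 3101.62 (×1.7494 from 3152×1773).
So the render's width is 2429.01 × 1.7494 ≈ 4249.23.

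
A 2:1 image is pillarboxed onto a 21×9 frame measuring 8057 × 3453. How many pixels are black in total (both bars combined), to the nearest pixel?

3974403 pixels

Since 2.000 < 2.333, the image is height-limited.
Content width = 3453 × 2/1 ≈ 6906.0000 px.
Black = 8057 − 6906.0000 = 1151.0000 px.
That's 1151.0000 × 3453 ≈ 3974403 black pixels.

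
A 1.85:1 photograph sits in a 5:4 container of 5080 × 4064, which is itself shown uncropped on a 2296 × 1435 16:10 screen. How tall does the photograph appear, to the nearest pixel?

970 px

First fit — 1.85:1 into 5080×4064 spans the width: 5080.00 × 2745.95.
Second fit — the 5:4 canvas into 2296×1435 spans the height: 1793.75 × 1435.00 (×0.3531 from 5080×4064).
So the photograph's height is 2745.95 × 0.3531 ≈ 969.59.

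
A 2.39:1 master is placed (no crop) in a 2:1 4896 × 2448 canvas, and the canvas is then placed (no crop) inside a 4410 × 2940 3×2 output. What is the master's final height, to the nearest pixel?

2.39:1 in 4896×2448: fills the width, so the master is 4896.00 × 2048.54.
The 2:1 canvas is width-limited in 4410×2940, giving 4410.00 × 2205.00; scale factor 0.9007.
The master scales with it: height 2048.54 × 0.9007 ≈ 1845.19.

1845 px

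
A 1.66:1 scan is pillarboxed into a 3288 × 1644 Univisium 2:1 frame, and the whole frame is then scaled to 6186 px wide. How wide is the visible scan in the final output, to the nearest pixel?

At 3288×1644 the scan is height-limited, so width = 1644 × 1.660 ≈ 2729.04 px.
The frame scales by 6186/3288 = 1.8814; 2729.04 × 1.8814 ≈ 5134.38 px.

5134 px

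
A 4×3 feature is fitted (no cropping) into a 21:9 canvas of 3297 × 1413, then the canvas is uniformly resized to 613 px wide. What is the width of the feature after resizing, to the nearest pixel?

350 px

In the 3297×1413 frame the feature fills the height: width = 1413 × 4/3 ≈ 1884.00 px.
Resizing to 613 px wide multiplies everything by 0.1859: 1884.00 → 350.29 px.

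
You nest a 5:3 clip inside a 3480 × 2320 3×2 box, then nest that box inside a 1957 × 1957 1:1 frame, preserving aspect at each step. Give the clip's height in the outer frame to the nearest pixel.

First fit — 5:3 into 3480×2320 spans the width: 3480.00 × 2088.00.
The 3×2 canvas is width-limited in 1957×1957, giving 1957.00 × 1304.67; scale factor 0.5624.
The clip scales with it: height 2088.00 × 0.5624 ≈ 1174.20.

1174 px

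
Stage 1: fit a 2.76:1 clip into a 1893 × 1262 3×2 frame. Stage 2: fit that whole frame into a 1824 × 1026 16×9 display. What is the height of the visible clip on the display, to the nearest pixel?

558 px

2.76:1 in 1893×1262: fills the width, so the clip is 1893.00 × 685.87.
Second fit — the 3×2 canvas into 1824×1026 spans the height: 1539.00 × 1026.00 (×0.8130 from 1893×1262).
Applying the same ×0.8130: 685.87 → 557.61.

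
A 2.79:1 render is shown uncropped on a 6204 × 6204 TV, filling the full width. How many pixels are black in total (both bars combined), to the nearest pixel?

24694055 pixels

Content height = 6204 / 2.790 ≈ 2223.6559 px.
6204 − 2223.6559 = 3980.3441 px of bars.
Across the 6204-px span: 3980.3441 × 6204 ≈ 24694055 px.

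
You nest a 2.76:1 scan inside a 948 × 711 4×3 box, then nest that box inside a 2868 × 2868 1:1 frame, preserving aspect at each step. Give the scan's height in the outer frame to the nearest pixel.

First fit — 2.76:1 into 948×711 spans the width: 948.00 × 343.48.
Second fit — the 4×3 canvas into 2868×2868 spans the width: 2868.00 × 2151.00 (×3.0253 from 948×711).
Applying the same ×3.0253: 343.48 → 1039.13.

1039 px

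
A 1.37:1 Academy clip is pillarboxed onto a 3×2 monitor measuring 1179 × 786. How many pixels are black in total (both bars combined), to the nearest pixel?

80313 pixels

1.37:1 Academy (1.370) < 3×2 (1.500), so the clip fills the height.
The clip is 786 × 1.370 ≈ 1076.8200 px wide.
1179 − 1076.8200 = 102.1800 px of bars.
Across the 786-px span: 102.1800 × 786 ≈ 80313 px.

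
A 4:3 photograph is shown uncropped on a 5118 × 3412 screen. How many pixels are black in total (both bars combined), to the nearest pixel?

4:3 (1.333) < 3×2 (1.500), so the photograph fills the height.
Content width = 3412 × 4/3 ≈ 4549.3333 px.
Black = 5118 − 4549.3333 = 568.6667 px.
Across the 3412-px span: 568.6667 × 3412 ≈ 1940291 px.

1940291 pixels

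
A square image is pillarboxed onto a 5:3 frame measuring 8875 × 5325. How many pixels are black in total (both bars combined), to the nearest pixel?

18903750 pixels

square (1.000) < 5:3 (1.667), so the image fills the height.
That makes the image 5325.0000 px wide (5325 × 1/1).
8875 − 5325.0000 = 3550.0000 px of bars.
Across the 5325-px span: 3550.0000 × 5325 ≈ 18903750 px.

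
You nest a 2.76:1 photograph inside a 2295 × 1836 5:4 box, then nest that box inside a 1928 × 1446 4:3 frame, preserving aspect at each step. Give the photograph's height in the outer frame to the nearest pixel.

655 px

2.76:1 in 2295×1836: fills the width, so the photograph is 2295.00 × 831.52.
Second fit — the 5:4 canvas into 1928×1446 spans the height: 1807.50 × 1446.00 (×0.7876 from 2295×1836).
Applying the same ×0.7876: 831.52 → 654.89.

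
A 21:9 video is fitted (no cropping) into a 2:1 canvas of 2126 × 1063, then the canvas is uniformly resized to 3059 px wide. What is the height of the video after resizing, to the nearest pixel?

1311 px

At 2126×1063 the video is width-limited, so height = 2126 × 9/21 ≈ 911.14 px.
Resizing to 3059 px wide multiplies everything by 1.4389: 911.14 → 1311.00 px.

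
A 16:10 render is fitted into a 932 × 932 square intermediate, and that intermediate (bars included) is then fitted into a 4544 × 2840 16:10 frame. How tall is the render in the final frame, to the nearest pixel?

1775 px

First fit — 16:10 into 932×932 spans the width: 932.00 × 582.50.
The square canvas is height-limited in 4544×2840, giving 2840.00 × 2840.00; scale factor 3.0472.
So the render's height is 582.50 × 3.0472 ≈ 1775.00.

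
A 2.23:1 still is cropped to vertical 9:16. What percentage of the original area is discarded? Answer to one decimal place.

Going from 2.23:1 to vertical 9:16 means cutting width while keeping height.
Area ratio = (0.562)/(2.230) = 25.22%; the remaining 74.78% is cropped out.

74.8%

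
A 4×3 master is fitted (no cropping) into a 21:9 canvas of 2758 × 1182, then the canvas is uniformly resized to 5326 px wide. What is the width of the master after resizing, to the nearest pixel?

3043 px

Fitted into 2758×1182, the master spans the height; its width is 1182 × 4/3 ≈ 1576.00 px.
Resizing to 5326 px wide multiplies everything by 1.9311: 1576.00 → 3043.43 px.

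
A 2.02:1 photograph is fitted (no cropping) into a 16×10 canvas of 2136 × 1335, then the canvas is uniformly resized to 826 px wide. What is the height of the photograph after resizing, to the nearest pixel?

In the 2136×1335 frame the photograph fills the width: height = 2136 / 2.020 ≈ 1057.43 px.
Scaling 2136 → 826 is ×0.3867, so the height becomes 1057.43 × 0.3867 ≈ 408.91 px.

409 px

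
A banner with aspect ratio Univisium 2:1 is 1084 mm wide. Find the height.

Height = 1084·1/2 = 542.

542 mm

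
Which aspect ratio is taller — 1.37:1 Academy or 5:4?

1.37 and 5:4 = 1.25; 1.37 > 1.25. The smaller width-to-height ratio is the taller frame.

5:4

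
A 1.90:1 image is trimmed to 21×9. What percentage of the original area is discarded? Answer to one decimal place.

18.6%

Going from 1.90:1 to 21×9 means cutting height while keeping width.
(1.900)/(2.333) ≈ 0.814 of the area survives, leaving 18.57% discarded.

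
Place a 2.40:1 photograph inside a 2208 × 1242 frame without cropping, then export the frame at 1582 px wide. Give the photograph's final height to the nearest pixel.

At 2208×1242 the photograph is width-limited, so height = 2208 / 2.400 ≈ 920.00 px.
Resizing to 1582 px wide multiplies everything by 0.7165: 920.00 → 659.17 px.

659 px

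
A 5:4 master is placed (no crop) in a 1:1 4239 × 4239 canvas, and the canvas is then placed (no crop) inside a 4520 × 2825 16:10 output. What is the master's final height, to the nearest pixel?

5:4 in 4239×4239: fills the width, so the master is 4239.00 × 3391.20.
Second fit — the 1:1 canvas into 4520×2825 spans the height: 2825.00 × 2825.00 (×0.6664 from 4239×4239).
So the master's height is 3391.20 × 0.6664 ≈ 2260.00.

2260 px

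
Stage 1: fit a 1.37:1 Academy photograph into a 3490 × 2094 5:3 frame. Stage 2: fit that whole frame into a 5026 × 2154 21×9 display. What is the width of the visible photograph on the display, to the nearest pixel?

First fit — 1.37:1 Academy into 3490×2094 spans the height: 2868.78 × 2094.00.
The 5:3 canvas is height-limited in 5026×2154, giving 3590.00 × 2154.00; scale factor 1.0287.
So the photograph's width is 2868.78 × 1.0287 ≈ 2950.98.

2951 px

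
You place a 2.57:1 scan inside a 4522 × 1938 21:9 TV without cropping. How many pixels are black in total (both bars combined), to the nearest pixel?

2.57:1 is wider than 21:9, so it spans the full width.
The scan is 4522 / 2.570 ≈ 1759.5331 px tall.
Leftover height: 1938 − 1759.5331 = 178.4669 px.
Across the 4522-px span: 178.4669 × 4522 ≈ 807027 px.

807027 pixels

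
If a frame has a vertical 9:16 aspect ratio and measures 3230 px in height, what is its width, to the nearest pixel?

3230 × 9/16 = 1816.88.

1817 px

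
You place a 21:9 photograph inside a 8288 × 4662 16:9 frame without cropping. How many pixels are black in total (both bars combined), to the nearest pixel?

Since 2.333 > 1.778, the photograph is width-limited.
The photograph is 8288 × 9/21 ≈ 3552.0000 px tall.
Black = 4662 − 3552.0000 = 1110.0000 px.
Across the 8288-px span: 1110.0000 × 8288 ≈ 9199680 px.

9199680 pixels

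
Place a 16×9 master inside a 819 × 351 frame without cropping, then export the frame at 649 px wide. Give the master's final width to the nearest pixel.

At 819×351 the master is height-limited, so width = 351 × 16/9 ≈ 624.00 px.
Resizing to 649 px wide multiplies everything by 0.7924: 624.00 → 494.48 px.

494 px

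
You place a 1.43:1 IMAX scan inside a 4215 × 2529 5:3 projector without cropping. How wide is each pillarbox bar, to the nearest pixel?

Since 1.430 < 1.667, the scan is height-limited.
That makes the image 3616.47 px wide (2529 × 1.430).
4215 − 3616.47 = 598.53 px of bars (299.26 each).

299 px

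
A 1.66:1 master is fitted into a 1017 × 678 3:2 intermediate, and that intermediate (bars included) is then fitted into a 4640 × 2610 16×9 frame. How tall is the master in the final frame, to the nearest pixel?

Inside the 1017×678 canvas the master is width-limited at 1017.00 × 612.65.
3:2 in 4640×2610: fills the height, so the intermediate becomes 3915.00 × 2610.00 — a scale of ×3.8496.
The master scales with it: height 612.65 × 3.8496 ≈ 2358.43.

2358 px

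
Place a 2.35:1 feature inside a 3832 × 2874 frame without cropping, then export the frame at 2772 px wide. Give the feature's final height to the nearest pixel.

1180 px

In the 3832×2874 frame the feature fills the width: height = 3832 / 2.350 ≈ 1630.64 px.
The frame scales by 2772/3832 = 0.7234; 1630.64 × 0.7234 ≈ 1179.57 px.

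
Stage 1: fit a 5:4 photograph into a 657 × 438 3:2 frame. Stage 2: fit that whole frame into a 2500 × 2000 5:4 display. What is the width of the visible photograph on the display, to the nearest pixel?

Inside the 657×438 canvas the photograph is height-limited at 547.50 × 438.00.
Second fit — the 3:2 canvas into 2500×2000 spans the width: 2500.00 × 1666.67 (×3.8052 from 657×438).
The photograph scales with it: width 547.50 × 3.8052 ≈ 2083.33.

2083 px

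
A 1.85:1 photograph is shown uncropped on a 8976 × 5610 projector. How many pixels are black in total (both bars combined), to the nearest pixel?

Since 1.850 > 1.600, the photograph is width-limited.
That makes the image 4851.8919 px tall (8976 / 1.850).
5610 − 4851.8919 = 758.1081 px of bars.
Across the 8976-px span: 758.1081 × 8976 ≈ 6804778 px.

6804778 pixels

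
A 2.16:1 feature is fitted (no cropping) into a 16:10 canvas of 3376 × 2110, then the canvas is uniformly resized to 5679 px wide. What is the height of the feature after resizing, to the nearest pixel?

At 3376×2110 the feature is width-limited, so height = 3376 / 2.160 ≈ 1562.96 px.
Scaling 3376 → 5679 is ×1.6822, so the height becomes 1562.96 × 1.6822 ≈ 2629.17 px.

2629 px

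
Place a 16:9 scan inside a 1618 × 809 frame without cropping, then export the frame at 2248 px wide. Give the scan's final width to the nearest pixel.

1998 px

Fitted into 1618×809, the scan spans the height; its width is 809 × 16/9 ≈ 1438.22 px.
Resizing to 2248 px wide multiplies everything by 1.3894: 1438.22 → 1998.22 px.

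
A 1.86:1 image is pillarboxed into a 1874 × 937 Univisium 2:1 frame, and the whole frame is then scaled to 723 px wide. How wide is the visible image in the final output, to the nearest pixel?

672 px

In the 1874×937 frame the image fills the height: width = 937 × 1.860 ≈ 1742.82 px.
Resizing to 723 px wide multiplies everything by 0.3858: 1742.82 → 672.39 px.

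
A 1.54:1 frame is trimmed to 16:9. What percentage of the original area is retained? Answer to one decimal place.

Going from 1.54:1 to 16:9 means cutting height while keeping width.
Fraction kept = (1.540)/(1.778) ≈ 86.62%.

86.6%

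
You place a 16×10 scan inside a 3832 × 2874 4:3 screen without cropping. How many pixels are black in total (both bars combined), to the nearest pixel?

16×10 is wider than 4:3, so it spans the full width.
That makes the image 2395.0000 px tall (3832 × 10/16).
2874 − 2395.0000 = 479.0000 px of bars.
That's 479.0000 × 3832 ≈ 1835528 black pixels.

1835528 pixels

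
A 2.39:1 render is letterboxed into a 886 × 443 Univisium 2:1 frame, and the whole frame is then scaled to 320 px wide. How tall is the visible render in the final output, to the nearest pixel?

In the 886×443 frame the render fills the width: height = 886 / 2.390 ≈ 370.71 px.
The frame scales by 320/886 = 0.3612; 370.71 × 0.3612 ≈ 133.89 px.

134 px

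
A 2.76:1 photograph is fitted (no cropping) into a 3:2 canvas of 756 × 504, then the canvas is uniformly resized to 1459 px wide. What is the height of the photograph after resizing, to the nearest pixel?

529 px

In the 756×504 frame the photograph fills the width: height = 756 / 2.760 ≈ 273.91 px.
Resizing to 1459 px wide multiplies everything by 1.9299: 273.91 → 528.62 px.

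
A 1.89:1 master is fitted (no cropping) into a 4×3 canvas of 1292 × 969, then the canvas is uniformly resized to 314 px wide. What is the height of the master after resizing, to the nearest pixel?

In the 1292×969 frame the master fills the width: height = 1292 / 1.890 ≈ 683.60 px.
The frame scales by 314/1292 = 0.2430; 683.60 × 0.2430 ≈ 166.14 px.

166 px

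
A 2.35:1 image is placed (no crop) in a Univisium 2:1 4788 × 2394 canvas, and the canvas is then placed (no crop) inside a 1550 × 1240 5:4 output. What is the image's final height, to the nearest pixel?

Inside the 4788×2394 canvas the image is width-limited at 4788.00 × 2037.45.
Univisium 2:1 in 1550×1240: fills the width, so the intermediate becomes 1550.00 × 775.00 — a scale of ×0.3237.
The image scales with it: height 2037.45 × 0.3237 ≈ 659.57.

660 px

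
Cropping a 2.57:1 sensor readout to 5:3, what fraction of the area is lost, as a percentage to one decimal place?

5:3 is narrower than 2.57:1, so the crop keeps the full height and trims the width.
Fraction kept = (1.667)/(2.570) ≈ 64.85%, so 35.15% is lost.

35.1%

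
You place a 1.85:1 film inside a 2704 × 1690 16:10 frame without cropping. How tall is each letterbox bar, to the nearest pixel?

Since 1.850 > 1.600, the film is width-limited.
The film is 2704 / 1.850 ≈ 1461.62 px tall.
Leftover height: 1690 − 1461.62 = 228.38 px → 114.19 each side.

114 px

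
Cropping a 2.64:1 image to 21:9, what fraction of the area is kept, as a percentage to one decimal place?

The height stays; only width is cut (since 21:9 is narrower than 2.64:1).
(2.333)/(2.640) ≈ 0.884 of the area survives.

88.4%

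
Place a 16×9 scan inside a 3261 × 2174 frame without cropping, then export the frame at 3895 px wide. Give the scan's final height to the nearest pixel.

At 3261×2174 the scan is width-limited, so height = 3261 × 9/16 ≈ 1834.31 px.
Resizing to 3895 px wide multiplies everything by 1.1944: 1834.31 → 2190.94 px.

2191 px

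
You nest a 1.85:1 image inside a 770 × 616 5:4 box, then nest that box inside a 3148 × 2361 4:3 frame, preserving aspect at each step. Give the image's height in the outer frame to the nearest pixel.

1595 px

Inside the 770×616 canvas the image is width-limited at 770.00 × 416.22.
The 5:4 canvas is height-limited in 3148×2361, giving 2951.25 × 2361.00; scale factor 3.8328.
The image scales with it: height 416.22 × 3.8328 ≈ 1595.27.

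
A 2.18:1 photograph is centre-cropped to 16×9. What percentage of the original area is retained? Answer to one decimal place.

81.5%

Going from 2.18:1 to 16×9 means cutting width while keeping height.
Area ratio = (1.778)/(2.180) = 81.55% retained.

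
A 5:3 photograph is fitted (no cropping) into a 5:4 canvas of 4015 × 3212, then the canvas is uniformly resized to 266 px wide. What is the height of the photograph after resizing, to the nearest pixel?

At 4015×3212 the photograph is width-limited, so height = 4015 × 3/5 ≈ 2409.00 px.
The frame scales by 266/4015 = 0.0663; 2409.00 × 0.0663 ≈ 159.60 px.

160 px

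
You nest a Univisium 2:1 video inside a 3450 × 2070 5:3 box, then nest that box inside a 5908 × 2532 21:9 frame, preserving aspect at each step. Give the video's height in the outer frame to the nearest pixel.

Univisium 2:1 in 3450×2070: fills the width, so the video is 3450.00 × 1725.00.
5:3 in 5908×2532: fills the height, so the intermediate becomes 4220.00 × 2532.00 — a scale of ×1.2232.
The video scales with it: height 1725.00 × 1.2232 ≈ 2110.00.

2110 px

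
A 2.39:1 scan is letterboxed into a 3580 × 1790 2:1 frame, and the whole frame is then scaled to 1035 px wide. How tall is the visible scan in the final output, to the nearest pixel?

433 px

Fitted into 3580×1790, the scan spans the width; its height is 3580 / 2.390 ≈ 1497.91 px.
Scaling 3580 → 1035 is ×0.2891, so the height becomes 1497.91 × 0.2891 ≈ 433.05 px.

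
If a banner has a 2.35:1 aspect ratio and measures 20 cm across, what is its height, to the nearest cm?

9 cm

20 / 2.350 = 8.51.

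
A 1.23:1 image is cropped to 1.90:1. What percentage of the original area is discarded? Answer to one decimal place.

35.3%

Going from 1.23:1 to 1.90:1 means cutting height while keeping width.
Area ratio = (1.230)/(1.900) = 64.74%; the remaining 35.26% is cropped out.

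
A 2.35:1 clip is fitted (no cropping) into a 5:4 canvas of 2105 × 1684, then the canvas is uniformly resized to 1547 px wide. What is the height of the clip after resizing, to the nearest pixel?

658 px

At 2105×1684 the clip is width-limited, so height = 2105 / 2.350 ≈ 895.74 px.
Resizing to 1547 px wide multiplies everything by 0.7349: 895.74 → 658.30 px.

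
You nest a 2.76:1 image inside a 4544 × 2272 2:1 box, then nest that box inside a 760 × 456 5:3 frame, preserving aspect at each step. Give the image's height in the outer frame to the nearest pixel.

275 px

Inside the 4544×2272 canvas the image is width-limited at 4544.00 × 1646.38.
2:1 in 760×456: fills the width, so the intermediate becomes 760.00 × 380.00 — a scale of ×0.1673.
Applying the same ×0.1673: 1646.38 → 275.36.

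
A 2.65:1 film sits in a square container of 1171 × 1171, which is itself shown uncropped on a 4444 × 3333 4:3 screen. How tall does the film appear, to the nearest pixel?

1258 px

First fit — 2.65:1 into 1171×1171 spans the width: 1171.00 × 441.89.
The square canvas is height-limited in 4444×3333, giving 3333.00 × 3333.00; scale factor 2.8463.
Applying the same ×2.8463: 441.89 → 1257.74.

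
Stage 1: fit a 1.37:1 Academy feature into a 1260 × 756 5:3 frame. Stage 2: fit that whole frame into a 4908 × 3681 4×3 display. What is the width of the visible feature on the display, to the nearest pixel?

4034 px

Inside the 1260×756 canvas the feature is height-limited at 1035.72 × 756.00.
The 5:3 canvas is width-limited in 4908×3681, giving 4908.00 × 2944.80; scale factor 3.8952.
So the feature's width is 1035.72 × 3.8952 ≈ 4034.38.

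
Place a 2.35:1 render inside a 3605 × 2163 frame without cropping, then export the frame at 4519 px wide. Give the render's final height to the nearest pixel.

1923 px

In the 3605×2163 frame the render fills the width: height = 3605 / 2.350 ≈ 1534.04 px.
Scaling 3605 → 4519 is ×1.2535, so the height becomes 1534.04 × 1.2535 ≈ 1922.98 px.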